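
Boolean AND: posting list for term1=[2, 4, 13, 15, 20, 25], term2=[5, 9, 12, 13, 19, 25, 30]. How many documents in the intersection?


Boolean AND: find intersection of posting lists
term1 docs: [2, 4, 13, 15, 20, 25]
term2 docs: [5, 9, 12, 13, 19, 25, 30]
Intersection: [13, 25]
|intersection| = 2

2


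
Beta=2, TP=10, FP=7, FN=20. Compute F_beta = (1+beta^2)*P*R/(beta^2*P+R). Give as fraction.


P = TP/(TP+FP) = 10/17 = 10/17
R = TP/(TP+FN) = 10/30 = 1/3
beta^2 = 2^2 = 4
(1 + beta^2) = 5
Numerator = (1+beta^2)*P*R = 50/51
Denominator = beta^2*P + R = 40/17 + 1/3 = 137/51
F_beta = 50/137

50/137


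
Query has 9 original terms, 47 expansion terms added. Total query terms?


Original terms: 9
Expansion terms: 47
Total = 9 + 47 = 56

56


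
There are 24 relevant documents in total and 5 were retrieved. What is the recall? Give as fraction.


Recall = retrieved_relevant / total_relevant
= 5 / 24
= 5 / (5 + 19)
= 5/24

5/24


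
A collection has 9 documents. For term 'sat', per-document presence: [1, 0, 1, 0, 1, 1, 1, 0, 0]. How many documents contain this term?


Checking each document for 'sat':
Doc 1: present
Doc 2: absent
Doc 3: present
Doc 4: absent
Doc 5: present
Doc 6: present
Doc 7: present
Doc 8: absent
Doc 9: absent
df = sum of presences = 1 + 0 + 1 + 0 + 1 + 1 + 1 + 0 + 0 = 5

5


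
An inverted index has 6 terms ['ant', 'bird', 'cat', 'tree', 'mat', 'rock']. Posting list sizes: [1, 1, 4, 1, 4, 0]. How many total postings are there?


Summing posting list sizes:
'ant': 1 postings
'bird': 1 postings
'cat': 4 postings
'tree': 1 postings
'mat': 4 postings
'rock': 0 postings
Total = 1 + 1 + 4 + 1 + 4 + 0 = 11

11


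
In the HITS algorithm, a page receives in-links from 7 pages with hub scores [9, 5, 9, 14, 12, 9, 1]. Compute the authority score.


Authority = sum of hub scores of in-linkers
In-link 1: hub score = 9
In-link 2: hub score = 5
In-link 3: hub score = 9
In-link 4: hub score = 14
In-link 5: hub score = 12
In-link 6: hub score = 9
In-link 7: hub score = 1
Authority = 9 + 5 + 9 + 14 + 12 + 9 + 1 = 59

59


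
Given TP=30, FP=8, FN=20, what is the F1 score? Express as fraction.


F1 = 2 * P * R / (P + R)
P = TP/(TP+FP) = 30/38 = 15/19
R = TP/(TP+FN) = 30/50 = 3/5
2 * P * R = 2 * 15/19 * 3/5 = 18/19
P + R = 15/19 + 3/5 = 132/95
F1 = 18/19 / 132/95 = 15/22

15/22


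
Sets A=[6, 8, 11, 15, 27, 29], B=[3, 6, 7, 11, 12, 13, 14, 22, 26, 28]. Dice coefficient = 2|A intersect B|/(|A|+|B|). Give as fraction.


A intersect B = [6, 11]
|A intersect B| = 2
|A| = 6, |B| = 10
Dice = 2*2 / (6+10)
= 4 / 16 = 1/4

1/4


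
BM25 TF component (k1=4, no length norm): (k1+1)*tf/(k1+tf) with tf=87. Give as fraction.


BM25 TF component = (k1+1)*tf / (k1+tf)
k1 = 4, tf = 87
Numerator = (4+1)*87 = 435
Denominator = 4 + 87 = 91
= 435/91 = 435/91

435/91


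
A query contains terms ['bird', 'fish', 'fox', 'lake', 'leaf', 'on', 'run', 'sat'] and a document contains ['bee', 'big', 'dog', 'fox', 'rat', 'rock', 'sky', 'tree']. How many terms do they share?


Query terms: ['bird', 'fish', 'fox', 'lake', 'leaf', 'on', 'run', 'sat']
Document terms: ['bee', 'big', 'dog', 'fox', 'rat', 'rock', 'sky', 'tree']
Common terms: ['fox']
Overlap count = 1

1


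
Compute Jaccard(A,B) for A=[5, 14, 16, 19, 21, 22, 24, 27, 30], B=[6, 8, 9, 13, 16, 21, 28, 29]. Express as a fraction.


A intersect B = [16, 21]
|A intersect B| = 2
A union B = [5, 6, 8, 9, 13, 14, 16, 19, 21, 22, 24, 27, 28, 29, 30]
|A union B| = 15
Jaccard = 2/15 = 2/15

2/15


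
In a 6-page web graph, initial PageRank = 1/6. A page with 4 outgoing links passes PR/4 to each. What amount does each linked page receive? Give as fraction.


Initial PR = 1/6 = 1/6
Outlinks = 4
Contribution per link = PR / outlinks
= 1/6 / 4
= 1/24

1/24


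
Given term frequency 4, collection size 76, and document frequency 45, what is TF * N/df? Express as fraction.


TF * (N/df)
= 4 * (76/45)
= 4 * 76/45
= 304/45

304/45


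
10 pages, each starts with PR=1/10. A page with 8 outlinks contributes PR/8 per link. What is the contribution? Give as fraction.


Initial PR = 1/10 = 1/10
Outlinks = 8
Contribution per link = PR / outlinks
= 1/10 / 8
= 1/80

1/80


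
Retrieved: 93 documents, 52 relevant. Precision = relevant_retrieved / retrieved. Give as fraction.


Precision = relevant_retrieved / total_retrieved
= 52 / 93
= 52 / (52 + 41)
= 52/93

52/93


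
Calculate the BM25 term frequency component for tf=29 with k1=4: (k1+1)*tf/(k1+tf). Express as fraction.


BM25 TF component = (k1+1)*tf / (k1+tf)
k1 = 4, tf = 29
Numerator = (4+1)*29 = 145
Denominator = 4 + 29 = 33
= 145/33 = 145/33

145/33


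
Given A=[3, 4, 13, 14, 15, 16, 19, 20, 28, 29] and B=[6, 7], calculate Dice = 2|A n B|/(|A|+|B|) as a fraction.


A intersect B = []
|A intersect B| = 0
|A| = 10, |B| = 2
Dice = 2*0 / (10+2)
= 0 / 12 = 0

0


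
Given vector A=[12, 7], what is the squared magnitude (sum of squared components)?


|A|^2 = sum of squared components
A[0]^2 = 12^2 = 144
A[1]^2 = 7^2 = 49
Sum = 144 + 49 = 193

193


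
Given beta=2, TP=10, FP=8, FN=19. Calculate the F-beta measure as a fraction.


P = TP/(TP+FP) = 10/18 = 5/9
R = TP/(TP+FN) = 10/29 = 10/29
beta^2 = 2^2 = 4
(1 + beta^2) = 5
Numerator = (1+beta^2)*P*R = 250/261
Denominator = beta^2*P + R = 20/9 + 10/29 = 670/261
F_beta = 25/67

25/67


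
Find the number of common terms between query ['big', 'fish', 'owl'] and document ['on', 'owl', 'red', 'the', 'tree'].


Query terms: ['big', 'fish', 'owl']
Document terms: ['on', 'owl', 'red', 'the', 'tree']
Common terms: ['owl']
Overlap count = 1

1


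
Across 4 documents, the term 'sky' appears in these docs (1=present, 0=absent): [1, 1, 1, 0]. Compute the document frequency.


Checking each document for 'sky':
Doc 1: present
Doc 2: present
Doc 3: present
Doc 4: absent
df = sum of presences = 1 + 1 + 1 + 0 = 3

3


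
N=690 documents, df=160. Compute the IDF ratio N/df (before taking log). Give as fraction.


IDF ratio = N / df
= 690 / 160
= 69/16

69/16


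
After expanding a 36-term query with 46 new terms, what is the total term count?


Original terms: 36
Expansion terms: 46
Total = 36 + 46 = 82

82


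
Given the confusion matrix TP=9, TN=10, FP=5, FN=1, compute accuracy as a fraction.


Accuracy = (TP + TN) / (TP + TN + FP + FN)
TP + TN = 9 + 10 = 19
Total = 9 + 10 + 5 + 1 = 25
Accuracy = 19 / 25 = 19/25

19/25


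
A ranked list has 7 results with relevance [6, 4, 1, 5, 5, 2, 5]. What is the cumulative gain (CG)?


Cumulative Gain = sum of relevance scores
Position 1: rel=6, running sum=6
Position 2: rel=4, running sum=10
Position 3: rel=1, running sum=11
Position 4: rel=5, running sum=16
Position 5: rel=5, running sum=21
Position 6: rel=2, running sum=23
Position 7: rel=5, running sum=28
CG = 28

28


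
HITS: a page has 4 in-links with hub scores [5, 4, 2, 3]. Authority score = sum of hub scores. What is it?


Authority = sum of hub scores of in-linkers
In-link 1: hub score = 5
In-link 2: hub score = 4
In-link 3: hub score = 2
In-link 4: hub score = 3
Authority = 5 + 4 + 2 + 3 = 14

14


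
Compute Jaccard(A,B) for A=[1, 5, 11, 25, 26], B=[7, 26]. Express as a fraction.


A intersect B = [26]
|A intersect B| = 1
A union B = [1, 5, 7, 11, 25, 26]
|A union B| = 6
Jaccard = 1/6 = 1/6

1/6


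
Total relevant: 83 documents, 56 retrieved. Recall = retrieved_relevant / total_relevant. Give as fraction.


Recall = retrieved_relevant / total_relevant
= 56 / 83
= 56 / (56 + 27)
= 56/83

56/83


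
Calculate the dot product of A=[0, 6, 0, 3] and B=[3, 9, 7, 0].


Dot product = sum of element-wise products
A[0]*B[0] = 0*3 = 0
A[1]*B[1] = 6*9 = 54
A[2]*B[2] = 0*7 = 0
A[3]*B[3] = 3*0 = 0
Sum = 0 + 54 + 0 + 0 = 54

54


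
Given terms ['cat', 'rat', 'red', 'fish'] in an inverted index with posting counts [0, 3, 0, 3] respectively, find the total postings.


Summing posting list sizes:
'cat': 0 postings
'rat': 3 postings
'red': 0 postings
'fish': 3 postings
Total = 0 + 3 + 0 + 3 = 6

6


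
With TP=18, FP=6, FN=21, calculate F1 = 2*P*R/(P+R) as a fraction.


F1 = 2 * P * R / (P + R)
P = TP/(TP+FP) = 18/24 = 3/4
R = TP/(TP+FN) = 18/39 = 6/13
2 * P * R = 2 * 3/4 * 6/13 = 9/13
P + R = 3/4 + 6/13 = 63/52
F1 = 9/13 / 63/52 = 4/7

4/7


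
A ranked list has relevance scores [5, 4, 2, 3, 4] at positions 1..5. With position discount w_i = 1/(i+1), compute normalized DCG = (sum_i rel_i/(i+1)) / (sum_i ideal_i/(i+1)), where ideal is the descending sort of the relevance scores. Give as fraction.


Position discount weights w_i = 1/(i+1) for i=1..5:
Weights = [1/2, 1/3, 1/4, 1/5, 1/6]
Actual relevance: [5, 4, 2, 3, 4]
DCG = 5/2 + 4/3 + 2/4 + 3/5 + 4/6 = 28/5
Ideal relevance (sorted desc): [5, 4, 4, 3, 2]
Ideal DCG = 5/2 + 4/3 + 4/4 + 3/5 + 2/6 = 173/30
nDCG = DCG / ideal_DCG = 28/5 / 173/30 = 168/173

168/173


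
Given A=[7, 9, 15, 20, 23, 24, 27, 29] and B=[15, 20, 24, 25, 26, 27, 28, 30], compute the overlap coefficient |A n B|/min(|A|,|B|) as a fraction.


A intersect B = [15, 20, 24, 27]
|A intersect B| = 4
min(|A|, |B|) = min(8, 8) = 8
Overlap = 4 / 8 = 1/2

1/2


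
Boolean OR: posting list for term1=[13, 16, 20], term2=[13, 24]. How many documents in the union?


Boolean OR: find union of posting lists
term1 docs: [13, 16, 20]
term2 docs: [13, 24]
Union: [13, 16, 20, 24]
|union| = 4

4


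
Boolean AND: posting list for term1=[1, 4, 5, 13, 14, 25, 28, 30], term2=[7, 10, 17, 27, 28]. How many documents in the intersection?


Boolean AND: find intersection of posting lists
term1 docs: [1, 4, 5, 13, 14, 25, 28, 30]
term2 docs: [7, 10, 17, 27, 28]
Intersection: [28]
|intersection| = 1

1


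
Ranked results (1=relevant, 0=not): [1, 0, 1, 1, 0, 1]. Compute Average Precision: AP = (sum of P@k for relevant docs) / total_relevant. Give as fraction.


Computing P@k for each relevant position:
Position 1: relevant, P@1 = 1/1 = 1
Position 2: not relevant
Position 3: relevant, P@3 = 2/3 = 2/3
Position 4: relevant, P@4 = 3/4 = 3/4
Position 5: not relevant
Position 6: relevant, P@6 = 4/6 = 2/3
Sum of P@k = 1 + 2/3 + 3/4 + 2/3 = 37/12
AP = 37/12 / 4 = 37/48

37/48


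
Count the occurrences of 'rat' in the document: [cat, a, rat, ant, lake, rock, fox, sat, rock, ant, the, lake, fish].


Document has 13 words
Scanning for 'rat':
Found at positions: [2]
Count = 1

1


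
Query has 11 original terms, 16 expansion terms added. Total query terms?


Original terms: 11
Expansion terms: 16
Total = 11 + 16 = 27

27


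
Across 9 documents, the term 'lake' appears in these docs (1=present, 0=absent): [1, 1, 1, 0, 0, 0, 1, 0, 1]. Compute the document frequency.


Checking each document for 'lake':
Doc 1: present
Doc 2: present
Doc 3: present
Doc 4: absent
Doc 5: absent
Doc 6: absent
Doc 7: present
Doc 8: absent
Doc 9: present
df = sum of presences = 1 + 1 + 1 + 0 + 0 + 0 + 1 + 0 + 1 = 5

5


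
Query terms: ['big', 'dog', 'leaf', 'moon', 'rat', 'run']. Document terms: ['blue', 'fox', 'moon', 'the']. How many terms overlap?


Query terms: ['big', 'dog', 'leaf', 'moon', 'rat', 'run']
Document terms: ['blue', 'fox', 'moon', 'the']
Common terms: ['moon']
Overlap count = 1

1


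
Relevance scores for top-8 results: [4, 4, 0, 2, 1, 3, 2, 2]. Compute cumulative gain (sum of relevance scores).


Cumulative Gain = sum of relevance scores
Position 1: rel=4, running sum=4
Position 2: rel=4, running sum=8
Position 3: rel=0, running sum=8
Position 4: rel=2, running sum=10
Position 5: rel=1, running sum=11
Position 6: rel=3, running sum=14
Position 7: rel=2, running sum=16
Position 8: rel=2, running sum=18
CG = 18

18


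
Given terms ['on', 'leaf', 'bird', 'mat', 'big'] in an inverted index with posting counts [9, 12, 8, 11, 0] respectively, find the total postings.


Summing posting list sizes:
'on': 9 postings
'leaf': 12 postings
'bird': 8 postings
'mat': 11 postings
'big': 0 postings
Total = 9 + 12 + 8 + 11 + 0 = 40

40


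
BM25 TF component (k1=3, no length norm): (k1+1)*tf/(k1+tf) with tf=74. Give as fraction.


BM25 TF component = (k1+1)*tf / (k1+tf)
k1 = 3, tf = 74
Numerator = (3+1)*74 = 296
Denominator = 3 + 74 = 77
= 296/77 = 296/77

296/77


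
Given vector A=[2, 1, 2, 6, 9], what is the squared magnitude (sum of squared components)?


|A|^2 = sum of squared components
A[0]^2 = 2^2 = 4
A[1]^2 = 1^2 = 1
A[2]^2 = 2^2 = 4
A[3]^2 = 6^2 = 36
A[4]^2 = 9^2 = 81
Sum = 4 + 1 + 4 + 36 + 81 = 126

126


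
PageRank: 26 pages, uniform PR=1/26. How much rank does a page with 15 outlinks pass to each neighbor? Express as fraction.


Initial PR = 1/26 = 1/26
Outlinks = 15
Contribution per link = PR / outlinks
= 1/26 / 15
= 1/390

1/390


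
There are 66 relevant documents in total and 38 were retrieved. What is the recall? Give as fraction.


Recall = retrieved_relevant / total_relevant
= 38 / 66
= 38 / (38 + 28)
= 19/33

19/33


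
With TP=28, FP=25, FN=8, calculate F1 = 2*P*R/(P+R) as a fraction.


F1 = 2 * P * R / (P + R)
P = TP/(TP+FP) = 28/53 = 28/53
R = TP/(TP+FN) = 28/36 = 7/9
2 * P * R = 2 * 28/53 * 7/9 = 392/477
P + R = 28/53 + 7/9 = 623/477
F1 = 392/477 / 623/477 = 56/89

56/89


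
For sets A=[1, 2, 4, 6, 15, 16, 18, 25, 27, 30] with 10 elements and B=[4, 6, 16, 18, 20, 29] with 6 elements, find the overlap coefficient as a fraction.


A intersect B = [4, 6, 16, 18]
|A intersect B| = 4
min(|A|, |B|) = min(10, 6) = 6
Overlap = 4 / 6 = 2/3

2/3


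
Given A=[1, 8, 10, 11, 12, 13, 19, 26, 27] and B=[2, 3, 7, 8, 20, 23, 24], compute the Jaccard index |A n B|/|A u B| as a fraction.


A intersect B = [8]
|A intersect B| = 1
A union B = [1, 2, 3, 7, 8, 10, 11, 12, 13, 19, 20, 23, 24, 26, 27]
|A union B| = 15
Jaccard = 1/15 = 1/15

1/15


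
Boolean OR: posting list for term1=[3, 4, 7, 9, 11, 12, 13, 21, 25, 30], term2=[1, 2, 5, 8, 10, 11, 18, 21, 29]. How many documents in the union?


Boolean OR: find union of posting lists
term1 docs: [3, 4, 7, 9, 11, 12, 13, 21, 25, 30]
term2 docs: [1, 2, 5, 8, 10, 11, 18, 21, 29]
Union: [1, 2, 3, 4, 5, 7, 8, 9, 10, 11, 12, 13, 18, 21, 25, 29, 30]
|union| = 17

17


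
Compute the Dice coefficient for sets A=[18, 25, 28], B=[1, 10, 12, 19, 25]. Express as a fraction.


A intersect B = [25]
|A intersect B| = 1
|A| = 3, |B| = 5
Dice = 2*1 / (3+5)
= 2 / 8 = 1/4

1/4


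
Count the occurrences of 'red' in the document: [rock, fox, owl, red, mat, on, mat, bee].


Document has 8 words
Scanning for 'red':
Found at positions: [3]
Count = 1

1


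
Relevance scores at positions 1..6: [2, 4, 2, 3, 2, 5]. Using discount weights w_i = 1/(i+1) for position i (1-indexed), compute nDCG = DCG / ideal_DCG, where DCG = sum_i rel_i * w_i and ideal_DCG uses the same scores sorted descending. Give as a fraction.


Position discount weights w_i = 1/(i+1) for i=1..6:
Weights = [1/2, 1/3, 1/4, 1/5, 1/6, 1/7]
Actual relevance: [2, 4, 2, 3, 2, 5]
DCG = 2/2 + 4/3 + 2/4 + 3/5 + 2/6 + 5/7 = 941/210
Ideal relevance (sorted desc): [5, 4, 3, 2, 2, 2]
Ideal DCG = 5/2 + 4/3 + 3/4 + 2/5 + 2/6 + 2/7 = 2353/420
nDCG = DCG / ideal_DCG = 941/210 / 2353/420 = 1882/2353

1882/2353


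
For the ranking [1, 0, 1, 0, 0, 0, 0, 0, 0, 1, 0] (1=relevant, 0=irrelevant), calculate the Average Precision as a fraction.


Computing P@k for each relevant position:
Position 1: relevant, P@1 = 1/1 = 1
Position 2: not relevant
Position 3: relevant, P@3 = 2/3 = 2/3
Position 4: not relevant
Position 5: not relevant
Position 6: not relevant
Position 7: not relevant
Position 8: not relevant
Position 9: not relevant
Position 10: relevant, P@10 = 3/10 = 3/10
Position 11: not relevant
Sum of P@k = 1 + 2/3 + 3/10 = 59/30
AP = 59/30 / 3 = 59/90

59/90


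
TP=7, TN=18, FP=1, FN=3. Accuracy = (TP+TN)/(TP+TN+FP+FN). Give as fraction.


Accuracy = (TP + TN) / (TP + TN + FP + FN)
TP + TN = 7 + 18 = 25
Total = 7 + 18 + 1 + 3 = 29
Accuracy = 25 / 29 = 25/29

25/29


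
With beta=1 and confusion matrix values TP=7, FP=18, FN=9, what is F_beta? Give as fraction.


P = TP/(TP+FP) = 7/25 = 7/25
R = TP/(TP+FN) = 7/16 = 7/16
beta^2 = 1^2 = 1
(1 + beta^2) = 2
Numerator = (1+beta^2)*P*R = 49/200
Denominator = beta^2*P + R = 7/25 + 7/16 = 287/400
F_beta = 14/41

14/41


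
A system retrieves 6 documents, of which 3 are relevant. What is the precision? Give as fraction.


Precision = relevant_retrieved / total_retrieved
= 3 / 6
= 3 / (3 + 3)
= 1/2

1/2


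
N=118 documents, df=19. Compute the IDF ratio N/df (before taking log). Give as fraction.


IDF ratio = N / df
= 118 / 19
= 118/19

118/19


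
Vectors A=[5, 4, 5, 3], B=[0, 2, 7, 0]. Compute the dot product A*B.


Dot product = sum of element-wise products
A[0]*B[0] = 5*0 = 0
A[1]*B[1] = 4*2 = 8
A[2]*B[2] = 5*7 = 35
A[3]*B[3] = 3*0 = 0
Sum = 0 + 8 + 35 + 0 = 43

43


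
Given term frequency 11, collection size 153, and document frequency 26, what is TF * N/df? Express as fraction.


TF * (N/df)
= 11 * (153/26)
= 11 * 153/26
= 1683/26

1683/26


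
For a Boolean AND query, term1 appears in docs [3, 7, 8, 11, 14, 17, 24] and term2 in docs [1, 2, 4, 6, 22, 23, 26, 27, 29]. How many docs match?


Boolean AND: find intersection of posting lists
term1 docs: [3, 7, 8, 11, 14, 17, 24]
term2 docs: [1, 2, 4, 6, 22, 23, 26, 27, 29]
Intersection: []
|intersection| = 0

0


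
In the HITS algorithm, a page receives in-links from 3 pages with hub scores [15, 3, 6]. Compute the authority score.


Authority = sum of hub scores of in-linkers
In-link 1: hub score = 15
In-link 2: hub score = 3
In-link 3: hub score = 6
Authority = 15 + 3 + 6 = 24

24


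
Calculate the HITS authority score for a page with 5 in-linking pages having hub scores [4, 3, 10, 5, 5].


Authority = sum of hub scores of in-linkers
In-link 1: hub score = 4
In-link 2: hub score = 3
In-link 3: hub score = 10
In-link 4: hub score = 5
In-link 5: hub score = 5
Authority = 4 + 3 + 10 + 5 + 5 = 27

27


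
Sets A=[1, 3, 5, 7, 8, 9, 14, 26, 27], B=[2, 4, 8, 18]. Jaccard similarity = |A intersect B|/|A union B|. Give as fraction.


A intersect B = [8]
|A intersect B| = 1
A union B = [1, 2, 3, 4, 5, 7, 8, 9, 14, 18, 26, 27]
|A union B| = 12
Jaccard = 1/12 = 1/12

1/12


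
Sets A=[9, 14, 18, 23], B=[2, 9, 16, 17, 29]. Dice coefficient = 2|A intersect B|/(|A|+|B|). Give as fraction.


A intersect B = [9]
|A intersect B| = 1
|A| = 4, |B| = 5
Dice = 2*1 / (4+5)
= 2 / 9 = 2/9

2/9


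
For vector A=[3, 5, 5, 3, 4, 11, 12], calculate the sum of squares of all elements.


|A|^2 = sum of squared components
A[0]^2 = 3^2 = 9
A[1]^2 = 5^2 = 25
A[2]^2 = 5^2 = 25
A[3]^2 = 3^2 = 9
A[4]^2 = 4^2 = 16
A[5]^2 = 11^2 = 121
A[6]^2 = 12^2 = 144
Sum = 9 + 25 + 25 + 9 + 16 + 121 + 144 = 349

349


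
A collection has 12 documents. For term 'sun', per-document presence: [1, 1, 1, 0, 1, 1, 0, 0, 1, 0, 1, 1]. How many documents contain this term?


Checking each document for 'sun':
Doc 1: present
Doc 2: present
Doc 3: present
Doc 4: absent
Doc 5: present
Doc 6: present
Doc 7: absent
Doc 8: absent
Doc 9: present
Doc 10: absent
Doc 11: present
Doc 12: present
df = sum of presences = 1 + 1 + 1 + 0 + 1 + 1 + 0 + 0 + 1 + 0 + 1 + 1 = 8

8


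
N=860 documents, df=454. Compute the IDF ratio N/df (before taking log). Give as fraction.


IDF ratio = N / df
= 860 / 454
= 430/227

430/227


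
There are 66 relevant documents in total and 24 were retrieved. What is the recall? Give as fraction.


Recall = retrieved_relevant / total_relevant
= 24 / 66
= 24 / (24 + 42)
= 4/11

4/11


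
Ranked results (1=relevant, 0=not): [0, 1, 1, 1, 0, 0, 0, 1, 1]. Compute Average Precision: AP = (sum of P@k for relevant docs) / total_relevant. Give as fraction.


Computing P@k for each relevant position:
Position 1: not relevant
Position 2: relevant, P@2 = 1/2 = 1/2
Position 3: relevant, P@3 = 2/3 = 2/3
Position 4: relevant, P@4 = 3/4 = 3/4
Position 5: not relevant
Position 6: not relevant
Position 7: not relevant
Position 8: relevant, P@8 = 4/8 = 1/2
Position 9: relevant, P@9 = 5/9 = 5/9
Sum of P@k = 1/2 + 2/3 + 3/4 + 1/2 + 5/9 = 107/36
AP = 107/36 / 5 = 107/180

107/180


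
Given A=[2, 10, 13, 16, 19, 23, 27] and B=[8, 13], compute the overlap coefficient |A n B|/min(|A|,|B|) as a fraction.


A intersect B = [13]
|A intersect B| = 1
min(|A|, |B|) = min(7, 2) = 2
Overlap = 1 / 2 = 1/2

1/2


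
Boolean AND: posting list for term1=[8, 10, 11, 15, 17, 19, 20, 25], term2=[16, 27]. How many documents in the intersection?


Boolean AND: find intersection of posting lists
term1 docs: [8, 10, 11, 15, 17, 19, 20, 25]
term2 docs: [16, 27]
Intersection: []
|intersection| = 0

0


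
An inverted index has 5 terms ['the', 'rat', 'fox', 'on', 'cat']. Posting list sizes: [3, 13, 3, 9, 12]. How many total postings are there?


Summing posting list sizes:
'the': 3 postings
'rat': 13 postings
'fox': 3 postings
'on': 9 postings
'cat': 12 postings
Total = 3 + 13 + 3 + 9 + 12 = 40

40


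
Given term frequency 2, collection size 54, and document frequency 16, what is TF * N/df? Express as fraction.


TF * (N/df)
= 2 * (54/16)
= 2 * 27/8
= 27/4

27/4


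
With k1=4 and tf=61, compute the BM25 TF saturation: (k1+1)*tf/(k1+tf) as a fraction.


BM25 TF component = (k1+1)*tf / (k1+tf)
k1 = 4, tf = 61
Numerator = (4+1)*61 = 305
Denominator = 4 + 61 = 65
= 305/65 = 61/13

61/13


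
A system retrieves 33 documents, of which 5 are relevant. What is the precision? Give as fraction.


Precision = relevant_retrieved / total_retrieved
= 5 / 33
= 5 / (5 + 28)
= 5/33

5/33


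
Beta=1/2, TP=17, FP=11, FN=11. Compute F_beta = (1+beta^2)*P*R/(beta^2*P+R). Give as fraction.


P = TP/(TP+FP) = 17/28 = 17/28
R = TP/(TP+FN) = 17/28 = 17/28
beta^2 = 1/2^2 = 1/4
(1 + beta^2) = 5/4
Numerator = (1+beta^2)*P*R = 1445/3136
Denominator = beta^2*P + R = 17/112 + 17/28 = 85/112
F_beta = 17/28

17/28


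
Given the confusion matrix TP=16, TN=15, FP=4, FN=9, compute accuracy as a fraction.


Accuracy = (TP + TN) / (TP + TN + FP + FN)
TP + TN = 16 + 15 = 31
Total = 16 + 15 + 4 + 9 = 44
Accuracy = 31 / 44 = 31/44

31/44


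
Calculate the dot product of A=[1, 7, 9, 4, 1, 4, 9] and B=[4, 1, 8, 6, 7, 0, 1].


Dot product = sum of element-wise products
A[0]*B[0] = 1*4 = 4
A[1]*B[1] = 7*1 = 7
A[2]*B[2] = 9*8 = 72
A[3]*B[3] = 4*6 = 24
A[4]*B[4] = 1*7 = 7
A[5]*B[5] = 4*0 = 0
A[6]*B[6] = 9*1 = 9
Sum = 4 + 7 + 72 + 24 + 7 + 0 + 9 = 123

123


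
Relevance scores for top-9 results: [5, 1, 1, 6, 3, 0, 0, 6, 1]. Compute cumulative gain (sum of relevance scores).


Cumulative Gain = sum of relevance scores
Position 1: rel=5, running sum=5
Position 2: rel=1, running sum=6
Position 3: rel=1, running sum=7
Position 4: rel=6, running sum=13
Position 5: rel=3, running sum=16
Position 6: rel=0, running sum=16
Position 7: rel=0, running sum=16
Position 8: rel=6, running sum=22
Position 9: rel=1, running sum=23
CG = 23

23


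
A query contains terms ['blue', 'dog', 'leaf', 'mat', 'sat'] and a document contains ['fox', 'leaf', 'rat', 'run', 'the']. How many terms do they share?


Query terms: ['blue', 'dog', 'leaf', 'mat', 'sat']
Document terms: ['fox', 'leaf', 'rat', 'run', 'the']
Common terms: ['leaf']
Overlap count = 1

1


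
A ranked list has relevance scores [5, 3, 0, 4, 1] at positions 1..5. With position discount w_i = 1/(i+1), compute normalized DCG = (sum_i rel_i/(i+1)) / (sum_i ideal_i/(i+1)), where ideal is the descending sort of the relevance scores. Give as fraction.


Position discount weights w_i = 1/(i+1) for i=1..5:
Weights = [1/2, 1/3, 1/4, 1/5, 1/6]
Actual relevance: [5, 3, 0, 4, 1]
DCG = 5/2 + 3/3 + 0/4 + 4/5 + 1/6 = 67/15
Ideal relevance (sorted desc): [5, 4, 3, 1, 0]
Ideal DCG = 5/2 + 4/3 + 3/4 + 1/5 + 0/6 = 287/60
nDCG = DCG / ideal_DCG = 67/15 / 287/60 = 268/287

268/287


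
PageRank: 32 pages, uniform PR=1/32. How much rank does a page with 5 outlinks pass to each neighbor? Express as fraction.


Initial PR = 1/32 = 1/32
Outlinks = 5
Contribution per link = PR / outlinks
= 1/32 / 5
= 1/160

1/160


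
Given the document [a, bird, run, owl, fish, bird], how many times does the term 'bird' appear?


Document has 6 words
Scanning for 'bird':
Found at positions: [1, 5]
Count = 2

2


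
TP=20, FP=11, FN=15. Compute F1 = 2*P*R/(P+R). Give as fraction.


F1 = 2 * P * R / (P + R)
P = TP/(TP+FP) = 20/31 = 20/31
R = TP/(TP+FN) = 20/35 = 4/7
2 * P * R = 2 * 20/31 * 4/7 = 160/217
P + R = 20/31 + 4/7 = 264/217
F1 = 160/217 / 264/217 = 20/33

20/33


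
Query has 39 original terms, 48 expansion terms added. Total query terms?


Original terms: 39
Expansion terms: 48
Total = 39 + 48 = 87

87


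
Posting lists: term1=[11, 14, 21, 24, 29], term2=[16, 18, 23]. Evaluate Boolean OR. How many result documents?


Boolean OR: find union of posting lists
term1 docs: [11, 14, 21, 24, 29]
term2 docs: [16, 18, 23]
Union: [11, 14, 16, 18, 21, 23, 24, 29]
|union| = 8

8


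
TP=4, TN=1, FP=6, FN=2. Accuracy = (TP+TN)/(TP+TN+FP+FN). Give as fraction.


Accuracy = (TP + TN) / (TP + TN + FP + FN)
TP + TN = 4 + 1 = 5
Total = 4 + 1 + 6 + 2 = 13
Accuracy = 5 / 13 = 5/13

5/13


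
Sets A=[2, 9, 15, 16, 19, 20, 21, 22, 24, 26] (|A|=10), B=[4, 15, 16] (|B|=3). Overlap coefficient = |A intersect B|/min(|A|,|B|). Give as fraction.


A intersect B = [15, 16]
|A intersect B| = 2
min(|A|, |B|) = min(10, 3) = 3
Overlap = 2 / 3 = 2/3

2/3


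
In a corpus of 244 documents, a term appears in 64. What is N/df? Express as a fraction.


IDF ratio = N / df
= 244 / 64
= 61/16

61/16


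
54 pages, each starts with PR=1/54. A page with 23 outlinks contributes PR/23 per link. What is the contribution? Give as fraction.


Initial PR = 1/54 = 1/54
Outlinks = 23
Contribution per link = PR / outlinks
= 1/54 / 23
= 1/1242

1/1242


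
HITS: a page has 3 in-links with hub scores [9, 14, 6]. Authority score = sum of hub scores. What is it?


Authority = sum of hub scores of in-linkers
In-link 1: hub score = 9
In-link 2: hub score = 14
In-link 3: hub score = 6
Authority = 9 + 14 + 6 = 29

29


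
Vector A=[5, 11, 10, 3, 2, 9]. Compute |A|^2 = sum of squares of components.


|A|^2 = sum of squared components
A[0]^2 = 5^2 = 25
A[1]^2 = 11^2 = 121
A[2]^2 = 10^2 = 100
A[3]^2 = 3^2 = 9
A[4]^2 = 2^2 = 4
A[5]^2 = 9^2 = 81
Sum = 25 + 121 + 100 + 9 + 4 + 81 = 340

340


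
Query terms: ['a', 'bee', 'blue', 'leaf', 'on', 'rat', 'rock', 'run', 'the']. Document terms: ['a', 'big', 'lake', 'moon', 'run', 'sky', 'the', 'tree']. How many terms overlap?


Query terms: ['a', 'bee', 'blue', 'leaf', 'on', 'rat', 'rock', 'run', 'the']
Document terms: ['a', 'big', 'lake', 'moon', 'run', 'sky', 'the', 'tree']
Common terms: ['a', 'run', 'the']
Overlap count = 3

3


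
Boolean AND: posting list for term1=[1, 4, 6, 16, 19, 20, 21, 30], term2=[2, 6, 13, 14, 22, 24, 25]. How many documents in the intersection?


Boolean AND: find intersection of posting lists
term1 docs: [1, 4, 6, 16, 19, 20, 21, 30]
term2 docs: [2, 6, 13, 14, 22, 24, 25]
Intersection: [6]
|intersection| = 1

1


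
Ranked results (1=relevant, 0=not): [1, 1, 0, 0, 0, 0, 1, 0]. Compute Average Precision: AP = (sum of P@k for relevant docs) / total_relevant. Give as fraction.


Computing P@k for each relevant position:
Position 1: relevant, P@1 = 1/1 = 1
Position 2: relevant, P@2 = 2/2 = 1
Position 3: not relevant
Position 4: not relevant
Position 5: not relevant
Position 6: not relevant
Position 7: relevant, P@7 = 3/7 = 3/7
Position 8: not relevant
Sum of P@k = 1 + 1 + 3/7 = 17/7
AP = 17/7 / 3 = 17/21

17/21


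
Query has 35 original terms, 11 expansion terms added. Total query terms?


Original terms: 35
Expansion terms: 11
Total = 35 + 11 = 46

46


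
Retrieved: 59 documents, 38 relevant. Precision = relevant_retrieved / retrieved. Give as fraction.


Precision = relevant_retrieved / total_retrieved
= 38 / 59
= 38 / (38 + 21)
= 38/59

38/59


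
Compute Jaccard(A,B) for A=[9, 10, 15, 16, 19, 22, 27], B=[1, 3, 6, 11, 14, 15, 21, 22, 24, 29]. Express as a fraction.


A intersect B = [15, 22]
|A intersect B| = 2
A union B = [1, 3, 6, 9, 10, 11, 14, 15, 16, 19, 21, 22, 24, 27, 29]
|A union B| = 15
Jaccard = 2/15 = 2/15

2/15


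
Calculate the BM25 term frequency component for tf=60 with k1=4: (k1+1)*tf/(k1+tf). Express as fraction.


BM25 TF component = (k1+1)*tf / (k1+tf)
k1 = 4, tf = 60
Numerator = (4+1)*60 = 300
Denominator = 4 + 60 = 64
= 300/64 = 75/16

75/16


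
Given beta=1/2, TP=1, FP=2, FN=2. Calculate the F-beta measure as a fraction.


P = TP/(TP+FP) = 1/3 = 1/3
R = TP/(TP+FN) = 1/3 = 1/3
beta^2 = 1/2^2 = 1/4
(1 + beta^2) = 5/4
Numerator = (1+beta^2)*P*R = 5/36
Denominator = beta^2*P + R = 1/12 + 1/3 = 5/12
F_beta = 1/3

1/3


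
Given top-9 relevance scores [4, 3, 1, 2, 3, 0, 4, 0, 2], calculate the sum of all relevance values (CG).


Cumulative Gain = sum of relevance scores
Position 1: rel=4, running sum=4
Position 2: rel=3, running sum=7
Position 3: rel=1, running sum=8
Position 4: rel=2, running sum=10
Position 5: rel=3, running sum=13
Position 6: rel=0, running sum=13
Position 7: rel=4, running sum=17
Position 8: rel=0, running sum=17
Position 9: rel=2, running sum=19
CG = 19

19


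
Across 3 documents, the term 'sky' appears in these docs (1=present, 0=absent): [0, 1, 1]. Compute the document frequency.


Checking each document for 'sky':
Doc 1: absent
Doc 2: present
Doc 3: present
df = sum of presences = 0 + 1 + 1 = 2

2


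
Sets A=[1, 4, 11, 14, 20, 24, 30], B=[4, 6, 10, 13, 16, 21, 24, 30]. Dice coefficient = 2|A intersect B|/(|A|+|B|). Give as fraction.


A intersect B = [4, 24, 30]
|A intersect B| = 3
|A| = 7, |B| = 8
Dice = 2*3 / (7+8)
= 6 / 15 = 2/5

2/5


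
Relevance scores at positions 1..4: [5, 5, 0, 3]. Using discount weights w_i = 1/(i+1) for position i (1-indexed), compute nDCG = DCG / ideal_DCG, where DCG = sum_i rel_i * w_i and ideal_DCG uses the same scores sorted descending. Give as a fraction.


Position discount weights w_i = 1/(i+1) for i=1..4:
Weights = [1/2, 1/3, 1/4, 1/5]
Actual relevance: [5, 5, 0, 3]
DCG = 5/2 + 5/3 + 0/4 + 3/5 = 143/30
Ideal relevance (sorted desc): [5, 5, 3, 0]
Ideal DCG = 5/2 + 5/3 + 3/4 + 0/5 = 59/12
nDCG = DCG / ideal_DCG = 143/30 / 59/12 = 286/295

286/295


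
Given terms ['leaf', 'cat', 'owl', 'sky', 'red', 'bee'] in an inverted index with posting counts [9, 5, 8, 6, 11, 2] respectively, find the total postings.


Summing posting list sizes:
'leaf': 9 postings
'cat': 5 postings
'owl': 8 postings
'sky': 6 postings
'red': 11 postings
'bee': 2 postings
Total = 9 + 5 + 8 + 6 + 11 + 2 = 41

41


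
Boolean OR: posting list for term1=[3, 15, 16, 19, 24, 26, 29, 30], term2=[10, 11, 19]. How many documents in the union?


Boolean OR: find union of posting lists
term1 docs: [3, 15, 16, 19, 24, 26, 29, 30]
term2 docs: [10, 11, 19]
Union: [3, 10, 11, 15, 16, 19, 24, 26, 29, 30]
|union| = 10

10


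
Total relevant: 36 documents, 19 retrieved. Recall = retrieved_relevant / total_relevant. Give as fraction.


Recall = retrieved_relevant / total_relevant
= 19 / 36
= 19 / (19 + 17)
= 19/36

19/36


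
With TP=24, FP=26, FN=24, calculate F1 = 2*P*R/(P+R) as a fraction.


F1 = 2 * P * R / (P + R)
P = TP/(TP+FP) = 24/50 = 12/25
R = TP/(TP+FN) = 24/48 = 1/2
2 * P * R = 2 * 12/25 * 1/2 = 12/25
P + R = 12/25 + 1/2 = 49/50
F1 = 12/25 / 49/50 = 24/49

24/49


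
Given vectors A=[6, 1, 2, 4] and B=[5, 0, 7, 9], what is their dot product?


Dot product = sum of element-wise products
A[0]*B[0] = 6*5 = 30
A[1]*B[1] = 1*0 = 0
A[2]*B[2] = 2*7 = 14
A[3]*B[3] = 4*9 = 36
Sum = 30 + 0 + 14 + 36 = 80

80


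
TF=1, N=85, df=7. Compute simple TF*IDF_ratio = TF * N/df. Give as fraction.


TF * (N/df)
= 1 * (85/7)
= 1 * 85/7
= 85/7

85/7


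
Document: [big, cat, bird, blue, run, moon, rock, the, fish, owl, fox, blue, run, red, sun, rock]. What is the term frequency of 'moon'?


Document has 16 words
Scanning for 'moon':
Found at positions: [5]
Count = 1

1


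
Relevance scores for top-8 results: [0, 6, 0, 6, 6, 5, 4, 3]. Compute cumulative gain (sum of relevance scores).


Cumulative Gain = sum of relevance scores
Position 1: rel=0, running sum=0
Position 2: rel=6, running sum=6
Position 3: rel=0, running sum=6
Position 4: rel=6, running sum=12
Position 5: rel=6, running sum=18
Position 6: rel=5, running sum=23
Position 7: rel=4, running sum=27
Position 8: rel=3, running sum=30
CG = 30

30


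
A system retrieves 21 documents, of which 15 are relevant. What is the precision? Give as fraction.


Precision = relevant_retrieved / total_retrieved
= 15 / 21
= 15 / (15 + 6)
= 5/7

5/7


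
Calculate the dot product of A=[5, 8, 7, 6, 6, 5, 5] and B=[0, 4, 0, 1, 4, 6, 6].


Dot product = sum of element-wise products
A[0]*B[0] = 5*0 = 0
A[1]*B[1] = 8*4 = 32
A[2]*B[2] = 7*0 = 0
A[3]*B[3] = 6*1 = 6
A[4]*B[4] = 6*4 = 24
A[5]*B[5] = 5*6 = 30
A[6]*B[6] = 5*6 = 30
Sum = 0 + 32 + 0 + 6 + 24 + 30 + 30 = 122

122


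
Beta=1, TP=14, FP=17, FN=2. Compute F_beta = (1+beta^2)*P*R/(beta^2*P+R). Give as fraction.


P = TP/(TP+FP) = 14/31 = 14/31
R = TP/(TP+FN) = 14/16 = 7/8
beta^2 = 1^2 = 1
(1 + beta^2) = 2
Numerator = (1+beta^2)*P*R = 49/62
Denominator = beta^2*P + R = 14/31 + 7/8 = 329/248
F_beta = 28/47

28/47


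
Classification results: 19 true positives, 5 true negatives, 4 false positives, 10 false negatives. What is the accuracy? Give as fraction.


Accuracy = (TP + TN) / (TP + TN + FP + FN)
TP + TN = 19 + 5 = 24
Total = 19 + 5 + 4 + 10 = 38
Accuracy = 24 / 38 = 12/19

12/19


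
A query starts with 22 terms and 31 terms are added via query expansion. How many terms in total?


Original terms: 22
Expansion terms: 31
Total = 22 + 31 = 53

53


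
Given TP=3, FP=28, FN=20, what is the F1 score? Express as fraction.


F1 = 2 * P * R / (P + R)
P = TP/(TP+FP) = 3/31 = 3/31
R = TP/(TP+FN) = 3/23 = 3/23
2 * P * R = 2 * 3/31 * 3/23 = 18/713
P + R = 3/31 + 3/23 = 162/713
F1 = 18/713 / 162/713 = 1/9

1/9


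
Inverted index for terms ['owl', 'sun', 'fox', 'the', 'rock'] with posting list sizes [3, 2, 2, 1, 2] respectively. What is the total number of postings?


Summing posting list sizes:
'owl': 3 postings
'sun': 2 postings
'fox': 2 postings
'the': 1 postings
'rock': 2 postings
Total = 3 + 2 + 2 + 1 + 2 = 10

10


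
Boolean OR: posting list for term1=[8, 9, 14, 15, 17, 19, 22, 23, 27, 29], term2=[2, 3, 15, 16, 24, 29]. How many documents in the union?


Boolean OR: find union of posting lists
term1 docs: [8, 9, 14, 15, 17, 19, 22, 23, 27, 29]
term2 docs: [2, 3, 15, 16, 24, 29]
Union: [2, 3, 8, 9, 14, 15, 16, 17, 19, 22, 23, 24, 27, 29]
|union| = 14

14


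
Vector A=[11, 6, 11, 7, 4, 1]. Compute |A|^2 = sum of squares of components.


|A|^2 = sum of squared components
A[0]^2 = 11^2 = 121
A[1]^2 = 6^2 = 36
A[2]^2 = 11^2 = 121
A[3]^2 = 7^2 = 49
A[4]^2 = 4^2 = 16
A[5]^2 = 1^2 = 1
Sum = 121 + 36 + 121 + 49 + 16 + 1 = 344

344


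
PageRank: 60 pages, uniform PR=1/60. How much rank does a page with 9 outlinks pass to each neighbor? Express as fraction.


Initial PR = 1/60 = 1/60
Outlinks = 9
Contribution per link = PR / outlinks
= 1/60 / 9
= 1/540

1/540


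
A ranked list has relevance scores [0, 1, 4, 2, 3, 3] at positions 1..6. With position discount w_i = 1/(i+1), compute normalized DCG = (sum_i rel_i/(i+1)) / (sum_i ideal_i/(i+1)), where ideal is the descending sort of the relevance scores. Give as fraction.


Position discount weights w_i = 1/(i+1) for i=1..6:
Weights = [1/2, 1/3, 1/4, 1/5, 1/6, 1/7]
Actual relevance: [0, 1, 4, 2, 3, 3]
DCG = 0/2 + 1/3 + 4/4 + 2/5 + 3/6 + 3/7 = 559/210
Ideal relevance (sorted desc): [4, 3, 3, 2, 1, 0]
Ideal DCG = 4/2 + 3/3 + 3/4 + 2/5 + 1/6 + 0/7 = 259/60
nDCG = DCG / ideal_DCG = 559/210 / 259/60 = 1118/1813

1118/1813


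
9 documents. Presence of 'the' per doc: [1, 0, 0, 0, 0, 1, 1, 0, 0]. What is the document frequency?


Checking each document for 'the':
Doc 1: present
Doc 2: absent
Doc 3: absent
Doc 4: absent
Doc 5: absent
Doc 6: present
Doc 7: present
Doc 8: absent
Doc 9: absent
df = sum of presences = 1 + 0 + 0 + 0 + 0 + 1 + 1 + 0 + 0 = 3

3


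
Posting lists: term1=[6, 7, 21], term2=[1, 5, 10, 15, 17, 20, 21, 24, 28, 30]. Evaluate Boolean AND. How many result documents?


Boolean AND: find intersection of posting lists
term1 docs: [6, 7, 21]
term2 docs: [1, 5, 10, 15, 17, 20, 21, 24, 28, 30]
Intersection: [21]
|intersection| = 1

1


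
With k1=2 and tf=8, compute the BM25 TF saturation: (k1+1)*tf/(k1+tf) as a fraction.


BM25 TF component = (k1+1)*tf / (k1+tf)
k1 = 2, tf = 8
Numerator = (2+1)*8 = 24
Denominator = 2 + 8 = 10
= 24/10 = 12/5

12/5


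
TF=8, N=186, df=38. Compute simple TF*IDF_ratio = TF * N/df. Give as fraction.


TF * (N/df)
= 8 * (186/38)
= 8 * 93/19
= 744/19

744/19


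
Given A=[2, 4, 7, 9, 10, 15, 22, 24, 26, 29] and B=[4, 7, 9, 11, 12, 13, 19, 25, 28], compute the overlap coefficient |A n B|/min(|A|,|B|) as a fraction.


A intersect B = [4, 7, 9]
|A intersect B| = 3
min(|A|, |B|) = min(10, 9) = 9
Overlap = 3 / 9 = 1/3

1/3


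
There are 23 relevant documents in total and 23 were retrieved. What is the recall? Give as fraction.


Recall = retrieved_relevant / total_relevant
= 23 / 23
= 23 / (23 + 0)
= 1

1


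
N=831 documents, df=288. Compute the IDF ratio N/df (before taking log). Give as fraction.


IDF ratio = N / df
= 831 / 288
= 277/96

277/96


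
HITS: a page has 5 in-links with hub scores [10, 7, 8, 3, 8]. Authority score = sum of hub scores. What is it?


Authority = sum of hub scores of in-linkers
In-link 1: hub score = 10
In-link 2: hub score = 7
In-link 3: hub score = 8
In-link 4: hub score = 3
In-link 5: hub score = 8
Authority = 10 + 7 + 8 + 3 + 8 = 36

36


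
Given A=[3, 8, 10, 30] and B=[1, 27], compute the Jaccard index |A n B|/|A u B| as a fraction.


A intersect B = []
|A intersect B| = 0
A union B = [1, 3, 8, 10, 27, 30]
|A union B| = 6
Jaccard = 0/6 = 0

0


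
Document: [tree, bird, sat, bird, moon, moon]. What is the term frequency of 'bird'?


Document has 6 words
Scanning for 'bird':
Found at positions: [1, 3]
Count = 2

2


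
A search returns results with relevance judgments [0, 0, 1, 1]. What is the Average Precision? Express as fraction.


Computing P@k for each relevant position:
Position 1: not relevant
Position 2: not relevant
Position 3: relevant, P@3 = 1/3 = 1/3
Position 4: relevant, P@4 = 2/4 = 1/2
Sum of P@k = 1/3 + 1/2 = 5/6
AP = 5/6 / 2 = 5/12

5/12


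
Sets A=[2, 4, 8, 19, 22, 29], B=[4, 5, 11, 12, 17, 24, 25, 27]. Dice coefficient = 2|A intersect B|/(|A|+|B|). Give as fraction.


A intersect B = [4]
|A intersect B| = 1
|A| = 6, |B| = 8
Dice = 2*1 / (6+8)
= 2 / 14 = 1/7

1/7


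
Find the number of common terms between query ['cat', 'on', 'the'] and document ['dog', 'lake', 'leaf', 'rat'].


Query terms: ['cat', 'on', 'the']
Document terms: ['dog', 'lake', 'leaf', 'rat']
Common terms: []
Overlap count = 0

0


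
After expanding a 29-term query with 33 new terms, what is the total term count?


Original terms: 29
Expansion terms: 33
Total = 29 + 33 = 62

62


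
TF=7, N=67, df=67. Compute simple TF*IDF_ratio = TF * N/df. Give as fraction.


TF * (N/df)
= 7 * (67/67)
= 7 * 1
= 7

7


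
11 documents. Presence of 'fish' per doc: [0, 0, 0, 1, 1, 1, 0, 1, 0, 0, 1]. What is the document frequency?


Checking each document for 'fish':
Doc 1: absent
Doc 2: absent
Doc 3: absent
Doc 4: present
Doc 5: present
Doc 6: present
Doc 7: absent
Doc 8: present
Doc 9: absent
Doc 10: absent
Doc 11: present
df = sum of presences = 0 + 0 + 0 + 1 + 1 + 1 + 0 + 1 + 0 + 0 + 1 = 5

5


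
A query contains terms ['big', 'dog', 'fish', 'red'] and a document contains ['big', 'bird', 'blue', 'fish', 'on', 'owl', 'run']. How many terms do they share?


Query terms: ['big', 'dog', 'fish', 'red']
Document terms: ['big', 'bird', 'blue', 'fish', 'on', 'owl', 'run']
Common terms: ['big', 'fish']
Overlap count = 2

2
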